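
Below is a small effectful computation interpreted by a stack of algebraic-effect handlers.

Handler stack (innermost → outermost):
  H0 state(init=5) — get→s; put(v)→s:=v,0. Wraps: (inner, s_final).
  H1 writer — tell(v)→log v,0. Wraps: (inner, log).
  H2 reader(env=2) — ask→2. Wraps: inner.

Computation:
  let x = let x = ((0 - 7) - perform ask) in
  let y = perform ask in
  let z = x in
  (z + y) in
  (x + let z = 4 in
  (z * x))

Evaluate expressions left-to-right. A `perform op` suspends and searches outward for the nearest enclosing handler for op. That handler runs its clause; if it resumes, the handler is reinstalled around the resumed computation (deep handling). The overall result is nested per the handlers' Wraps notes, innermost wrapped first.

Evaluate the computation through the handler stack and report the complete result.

Working:
ask @ H2 ⇒ 2
ask @ H2 ⇒ 2
H0 returns (-35, 5)
H1 returns ((-35, 5), ())
H2 returns ((-35, 5), ())
= ((-35, 5), ())

Answer: ((-35, 5), ())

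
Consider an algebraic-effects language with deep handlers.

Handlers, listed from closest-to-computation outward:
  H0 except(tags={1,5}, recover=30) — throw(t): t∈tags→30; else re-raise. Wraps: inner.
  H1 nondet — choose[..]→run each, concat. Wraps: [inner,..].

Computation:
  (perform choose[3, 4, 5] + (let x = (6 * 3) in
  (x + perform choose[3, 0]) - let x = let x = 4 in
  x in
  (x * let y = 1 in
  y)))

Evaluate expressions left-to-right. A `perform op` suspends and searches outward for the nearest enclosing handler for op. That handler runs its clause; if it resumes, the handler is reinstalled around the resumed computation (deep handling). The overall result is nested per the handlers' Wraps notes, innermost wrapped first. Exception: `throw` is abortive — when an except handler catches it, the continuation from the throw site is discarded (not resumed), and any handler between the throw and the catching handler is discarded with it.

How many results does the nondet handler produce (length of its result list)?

Step-by-step:
choose[3, 4, 5] @ H1
  branch[0] choose=3:
    choose[3, 0] @ H1
      branch[0] choose=3:
        H0 returns 20
        H1 returns [20]
      branch[1] choose=0:
        H0 returns 17
        H1 returns [17]
  branch[1] choose=4:
    choose[3, 0] @ H1
      branch[0] choose=3:
        H0 returns 21
        H1 returns [21]
      branch[1] choose=0:
        H0 returns 18
        H1 returns [18]
  branch[2] choose=5:
    choose[3, 0] @ H1
      branch[0] choose=3:
        H0 returns 22
        H1 returns [22]
      branch[1] choose=0:
        H0 returns 19
        H1 returns [19]
= [20, 17, 21, 18, 22, 19]

Answer: 6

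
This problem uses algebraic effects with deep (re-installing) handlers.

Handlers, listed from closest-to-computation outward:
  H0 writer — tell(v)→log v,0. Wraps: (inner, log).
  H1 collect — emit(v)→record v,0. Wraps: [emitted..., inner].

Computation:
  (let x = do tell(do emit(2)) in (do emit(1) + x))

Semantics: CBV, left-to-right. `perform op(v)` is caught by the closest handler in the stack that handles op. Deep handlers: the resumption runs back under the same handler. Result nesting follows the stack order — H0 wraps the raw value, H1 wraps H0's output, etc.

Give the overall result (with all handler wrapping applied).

Working:
emit(2) @ H1 ⇒ out+=2
tell(0) @ H0 ⇒ log+=0
emit(1) @ H1 ⇒ out+=1
H0 returns (0, (0))
H1 returns [2, 1, (0, (0))]
= [2, 1, (0, (0))]

Answer: [2, 1, (0, (0))]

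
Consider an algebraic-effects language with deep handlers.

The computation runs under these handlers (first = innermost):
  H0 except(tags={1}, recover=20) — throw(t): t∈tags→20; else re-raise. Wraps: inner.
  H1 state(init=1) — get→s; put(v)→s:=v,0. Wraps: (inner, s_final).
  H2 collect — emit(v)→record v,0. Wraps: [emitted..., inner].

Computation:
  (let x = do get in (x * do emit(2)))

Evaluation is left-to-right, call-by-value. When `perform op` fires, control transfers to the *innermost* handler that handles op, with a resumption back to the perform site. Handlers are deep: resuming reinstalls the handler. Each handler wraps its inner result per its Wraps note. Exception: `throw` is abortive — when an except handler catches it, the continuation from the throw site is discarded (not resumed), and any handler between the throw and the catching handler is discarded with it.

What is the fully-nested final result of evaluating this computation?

Answer: [2, (0, 1)]

Evaluation trace:
get @ H1 ⇒ 1
emit(2) @ H2 ⇒ out+=2
H0 returns 0
H1 returns (0, 1)
H2 returns [2, (0, 1)]
= [2, (0, 1)]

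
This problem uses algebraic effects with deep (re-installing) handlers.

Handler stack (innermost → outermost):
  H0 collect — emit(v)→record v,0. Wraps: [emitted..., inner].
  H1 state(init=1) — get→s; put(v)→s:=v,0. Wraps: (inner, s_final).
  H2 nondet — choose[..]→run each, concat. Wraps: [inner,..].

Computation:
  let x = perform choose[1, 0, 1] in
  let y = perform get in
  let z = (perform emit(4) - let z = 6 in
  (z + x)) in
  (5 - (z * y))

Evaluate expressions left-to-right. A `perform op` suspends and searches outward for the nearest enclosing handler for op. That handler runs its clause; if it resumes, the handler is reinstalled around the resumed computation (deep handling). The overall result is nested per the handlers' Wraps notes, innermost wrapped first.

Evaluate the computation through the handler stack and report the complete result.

Answer: [([4, 12], 1), ([4, 11], 1), ([4, 12], 1)]

Working:
choose[1, 0, 1] @ H2
  branch[0] choose=1:
    get @ H1 ⇒ 1
    emit(4) @ H0 ⇒ out+=4
    H0 returns [4, 12]
    H1 returns ([4, 12], 1)
    H2 returns [([4, 12], 1)]
  branch[1] choose=0:
    get @ H1 ⇒ 1
    emit(4) @ H0 ⇒ out+=4
    H0 returns [4, 11]
    H1 returns ([4, 11], 1)
    H2 returns [([4, 11], 1)]
  branch[2] choose=1:
    get @ H1 ⇒ 1
    emit(4) @ H0 ⇒ out+=4
    H0 returns [4, 12]
    H1 returns ([4, 12], 1)
    H2 returns [([4, 12], 1)]
= [([4, 12], 1), ([4, 11], 1), ([4, 12], 1)]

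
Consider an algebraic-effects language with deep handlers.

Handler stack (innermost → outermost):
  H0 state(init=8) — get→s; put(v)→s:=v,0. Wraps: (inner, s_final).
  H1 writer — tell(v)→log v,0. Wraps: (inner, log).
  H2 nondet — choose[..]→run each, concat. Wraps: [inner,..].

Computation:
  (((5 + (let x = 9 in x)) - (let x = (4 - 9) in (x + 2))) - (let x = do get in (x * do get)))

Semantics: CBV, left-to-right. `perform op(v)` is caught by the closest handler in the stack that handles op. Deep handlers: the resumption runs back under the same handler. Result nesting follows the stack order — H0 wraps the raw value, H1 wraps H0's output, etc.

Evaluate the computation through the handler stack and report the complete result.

Answer: [((-47, 8), ())]

Step-by-step:
get @ H0 ⇒ 8
get @ H0 ⇒ 8
H0 returns (-47, 8)
H1 returns ((-47, 8), ())
H2 returns [((-47, 8), ())]
= [((-47, 8), ())]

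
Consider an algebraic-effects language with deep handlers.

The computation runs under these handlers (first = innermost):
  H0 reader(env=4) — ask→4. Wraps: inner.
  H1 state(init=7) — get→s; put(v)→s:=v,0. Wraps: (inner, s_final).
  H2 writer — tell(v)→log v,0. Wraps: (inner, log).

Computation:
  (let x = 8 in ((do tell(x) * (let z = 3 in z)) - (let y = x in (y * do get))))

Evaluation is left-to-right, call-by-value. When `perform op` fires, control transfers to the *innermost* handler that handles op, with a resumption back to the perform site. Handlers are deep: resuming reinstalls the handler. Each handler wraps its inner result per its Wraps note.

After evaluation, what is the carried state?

Answer: 7

Evaluation trace:
tell(8) @ H2 ⇒ log+=8
get @ H1 ⇒ 7
H0 returns -56
H1 returns (-56, 7)
H2 returns ((-56, 7), (8))
= ((-56, 7), (8))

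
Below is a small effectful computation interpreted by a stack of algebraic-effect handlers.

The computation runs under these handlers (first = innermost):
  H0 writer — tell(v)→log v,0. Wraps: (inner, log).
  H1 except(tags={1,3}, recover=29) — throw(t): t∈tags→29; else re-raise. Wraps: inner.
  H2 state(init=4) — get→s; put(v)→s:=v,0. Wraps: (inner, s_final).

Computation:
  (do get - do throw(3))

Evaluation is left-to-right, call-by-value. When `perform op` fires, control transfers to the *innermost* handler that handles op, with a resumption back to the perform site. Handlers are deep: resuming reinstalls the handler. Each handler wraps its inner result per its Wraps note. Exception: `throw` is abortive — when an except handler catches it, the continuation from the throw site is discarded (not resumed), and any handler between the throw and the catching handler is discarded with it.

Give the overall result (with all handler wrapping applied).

Working:
get @ H2 ⇒ 4
throw(3) @ H1 caught ⇒ 29
H2 returns (29, 4)
= (29, 4)

Answer: (29, 4)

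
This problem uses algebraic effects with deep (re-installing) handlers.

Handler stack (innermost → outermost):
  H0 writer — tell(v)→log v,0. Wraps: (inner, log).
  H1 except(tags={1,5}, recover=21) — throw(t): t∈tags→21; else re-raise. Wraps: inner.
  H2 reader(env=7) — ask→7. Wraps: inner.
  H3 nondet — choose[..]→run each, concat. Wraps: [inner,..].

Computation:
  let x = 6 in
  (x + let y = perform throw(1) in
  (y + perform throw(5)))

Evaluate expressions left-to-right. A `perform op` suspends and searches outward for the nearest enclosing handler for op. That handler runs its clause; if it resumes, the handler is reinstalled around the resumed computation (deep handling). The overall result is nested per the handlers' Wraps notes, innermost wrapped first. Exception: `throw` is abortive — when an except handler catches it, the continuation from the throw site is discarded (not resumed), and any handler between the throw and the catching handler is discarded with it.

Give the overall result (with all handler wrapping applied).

Evaluation trace:
throw(1) @ H1 caught ⇒ 21
H2 returns 21
H3 returns [21]
= [21]

Answer: [21]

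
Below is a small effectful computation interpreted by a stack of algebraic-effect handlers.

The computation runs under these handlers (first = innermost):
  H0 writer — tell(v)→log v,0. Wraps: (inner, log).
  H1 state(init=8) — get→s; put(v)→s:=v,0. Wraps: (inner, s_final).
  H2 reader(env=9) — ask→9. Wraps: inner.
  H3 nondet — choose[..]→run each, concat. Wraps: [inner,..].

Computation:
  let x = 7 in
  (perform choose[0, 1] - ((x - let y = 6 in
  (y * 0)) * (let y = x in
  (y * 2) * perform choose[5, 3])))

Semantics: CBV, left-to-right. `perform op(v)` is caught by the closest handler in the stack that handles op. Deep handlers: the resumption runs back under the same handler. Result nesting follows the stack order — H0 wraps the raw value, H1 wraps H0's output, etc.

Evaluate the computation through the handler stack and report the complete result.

Answer: [((-490, ()), 8), ((-294, ()), 8), ((-489, ()), 8), ((-293, ()), 8)]

Working:
choose[0, 1] @ H3
  branch[0] choose=0:
    choose[5, 3] @ H3
      branch[0] choose=5:
        H0 returns (-490, ())
        H1 returns ((-490, ()), 8)
        H2 returns ((-490, ()), 8)
        H3 returns [((-490, ()), 8)]
      branch[1] choose=3:
        H0 returns (-294, ())
        H1 returns ((-294, ()), 8)
        H2 returns ((-294, ()), 8)
        H3 returns [((-294, ()), 8)]
  branch[1] choose=1:
    choose[5, 3] @ H3
      branch[0] choose=5:
        H0 returns (-489, ())
        H1 returns ((-489, ()), 8)
        H2 returns ((-489, ()), 8)
        H3 returns [((-489, ()), 8)]
      branch[1] choose=3:
        H0 returns (-293, ())
        H1 returns ((-293, ()), 8)
        H2 returns ((-293, ()), 8)
        H3 returns [((-293, ()), 8)]
= [((-490, ()), 8), ((-294, ()), 8), ((-489, ()), 8), ((-293, ()), 8)]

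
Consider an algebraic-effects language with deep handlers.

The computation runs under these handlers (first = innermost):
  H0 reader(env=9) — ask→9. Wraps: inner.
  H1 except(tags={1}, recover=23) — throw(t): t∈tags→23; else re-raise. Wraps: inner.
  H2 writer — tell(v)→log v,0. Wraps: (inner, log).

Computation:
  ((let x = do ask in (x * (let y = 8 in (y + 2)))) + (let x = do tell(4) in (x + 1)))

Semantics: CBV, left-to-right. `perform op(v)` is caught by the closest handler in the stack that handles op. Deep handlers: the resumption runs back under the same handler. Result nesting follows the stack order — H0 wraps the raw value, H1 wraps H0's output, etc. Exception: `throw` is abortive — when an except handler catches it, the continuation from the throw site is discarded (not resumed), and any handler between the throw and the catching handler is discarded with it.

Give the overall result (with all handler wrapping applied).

Step-by-step:
ask @ H0 ⇒ 9
tell(4) @ H2 ⇒ log+=4
H0 returns 91
H1 returns 91
H2 returns (91, (4))
= (91, (4))

Answer: (91, (4))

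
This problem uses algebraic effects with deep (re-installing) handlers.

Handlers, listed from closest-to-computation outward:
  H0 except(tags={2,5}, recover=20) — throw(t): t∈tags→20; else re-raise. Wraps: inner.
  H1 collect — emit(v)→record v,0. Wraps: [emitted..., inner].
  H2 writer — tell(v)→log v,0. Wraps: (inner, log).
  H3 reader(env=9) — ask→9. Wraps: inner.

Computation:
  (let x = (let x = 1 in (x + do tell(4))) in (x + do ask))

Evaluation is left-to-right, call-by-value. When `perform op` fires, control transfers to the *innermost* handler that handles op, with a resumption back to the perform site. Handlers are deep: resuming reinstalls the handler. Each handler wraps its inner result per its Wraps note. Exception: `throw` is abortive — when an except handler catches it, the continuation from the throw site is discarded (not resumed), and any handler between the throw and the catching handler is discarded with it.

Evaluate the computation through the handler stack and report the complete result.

Answer: ([10], (4))

Working:
tell(4) @ H2 ⇒ log+=4
ask @ H3 ⇒ 9
H0 returns 10
H1 returns [10]
H2 returns ([10], (4))
H3 returns ([10], (4))
= ([10], (4))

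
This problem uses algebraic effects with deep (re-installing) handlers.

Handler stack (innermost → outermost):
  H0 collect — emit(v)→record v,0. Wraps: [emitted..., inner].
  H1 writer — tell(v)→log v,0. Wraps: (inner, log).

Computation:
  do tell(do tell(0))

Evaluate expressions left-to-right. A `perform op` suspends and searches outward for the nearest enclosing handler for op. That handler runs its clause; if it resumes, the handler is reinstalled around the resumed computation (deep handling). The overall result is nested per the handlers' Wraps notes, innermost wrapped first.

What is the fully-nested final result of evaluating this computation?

Answer: ([0], (0, 0))

Step-by-step:
tell(0) @ H1 ⇒ log+=0
tell(0) @ H1 ⇒ log+=0
H0 returns [0]
H1 returns ([0], (0, 0))
= ([0], (0, 0))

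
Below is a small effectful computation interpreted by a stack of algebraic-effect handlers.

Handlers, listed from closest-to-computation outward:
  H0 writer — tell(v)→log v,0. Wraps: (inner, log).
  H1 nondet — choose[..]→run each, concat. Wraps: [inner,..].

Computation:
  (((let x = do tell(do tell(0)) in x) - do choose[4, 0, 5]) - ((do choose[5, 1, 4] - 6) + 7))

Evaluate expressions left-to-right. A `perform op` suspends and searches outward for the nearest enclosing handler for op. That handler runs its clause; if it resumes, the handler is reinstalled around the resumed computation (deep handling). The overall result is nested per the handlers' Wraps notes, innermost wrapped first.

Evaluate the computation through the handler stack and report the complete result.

Answer: [(-10, (0, 0)), (-6, (0, 0)), (-9, (0, 0)), (-6, (0, 0)), (-2, (0, 0)), (-5, (0, 0)), (-11, (0, 0)), (-7, (0, 0)), (-10, (0, 0))]

Evaluation trace:
tell(0) @ H0 ⇒ log+=0
tell(0) @ H0 ⇒ log+=0
choose[4, 0, 5] @ H1
  branch[0] choose=4:
    choose[5, 1, 4] @ H1
      branch[0] choose=5:
        H0 returns (-10, (0, 0))
        H1 returns [(-10, (0, 0))]
      branch[1] choose=1:
        H0 returns (-6, (0, 0))
        H1 returns [(-6, (0, 0))]
      branch[2] choose=4:
        H0 returns (-9, (0, 0))
        H1 returns [(-9, (0, 0))]
  branch[1] choose=0:
    choose[5, 1, 4] @ H1
      branch[0] choose=5:
        H0 returns (-6, (0, 0))
        H1 returns [(-6, (0, 0))]
      branch[1] choose=1:
        H0 returns (-2, (0, 0))
        H1 returns [(-2, (0, 0))]
      branch[2] choose=4:
        H0 returns (-5, (0, 0))
        H1 returns [(-5, (0, 0))]
  branch[2] choose=5:
    choose[5, 1, 4] @ H1
      branch[0] choose=5:
        H0 returns (-11, (0, 0))
        H1 returns [(-11, (0, 0))]
      branch[1] choose=1:
        H0 returns (-7, (0, 0))
        H1 returns [(-7, (0, 0))]
      branch[2] choose=4:
        H0 returns (-10, (0, 0))
        H1 returns [(-10, (0, 0))]
= [(-10, (0, 0)), (-6, (0, 0)), (-9, (0, 0)), (-6, (0, 0)), (-2, (0, 0)), (-5, (0, 0)), (-11, (0, 0)), (-7, (0, 0)), (-10, (0, 0))]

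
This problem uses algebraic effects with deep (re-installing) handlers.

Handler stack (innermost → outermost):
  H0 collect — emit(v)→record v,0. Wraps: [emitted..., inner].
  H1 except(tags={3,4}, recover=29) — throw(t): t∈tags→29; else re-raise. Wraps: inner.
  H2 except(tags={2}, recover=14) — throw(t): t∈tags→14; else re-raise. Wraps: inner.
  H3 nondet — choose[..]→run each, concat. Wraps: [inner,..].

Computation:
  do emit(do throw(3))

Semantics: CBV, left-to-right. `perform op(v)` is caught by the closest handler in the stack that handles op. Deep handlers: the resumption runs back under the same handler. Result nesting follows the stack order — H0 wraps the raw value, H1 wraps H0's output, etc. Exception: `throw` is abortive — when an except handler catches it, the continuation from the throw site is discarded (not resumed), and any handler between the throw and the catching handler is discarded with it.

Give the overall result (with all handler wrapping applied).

Answer: [29]

Step-by-step:
throw(3) @ H1 caught ⇒ 29
H2 returns 29
H3 returns [29]
= [29]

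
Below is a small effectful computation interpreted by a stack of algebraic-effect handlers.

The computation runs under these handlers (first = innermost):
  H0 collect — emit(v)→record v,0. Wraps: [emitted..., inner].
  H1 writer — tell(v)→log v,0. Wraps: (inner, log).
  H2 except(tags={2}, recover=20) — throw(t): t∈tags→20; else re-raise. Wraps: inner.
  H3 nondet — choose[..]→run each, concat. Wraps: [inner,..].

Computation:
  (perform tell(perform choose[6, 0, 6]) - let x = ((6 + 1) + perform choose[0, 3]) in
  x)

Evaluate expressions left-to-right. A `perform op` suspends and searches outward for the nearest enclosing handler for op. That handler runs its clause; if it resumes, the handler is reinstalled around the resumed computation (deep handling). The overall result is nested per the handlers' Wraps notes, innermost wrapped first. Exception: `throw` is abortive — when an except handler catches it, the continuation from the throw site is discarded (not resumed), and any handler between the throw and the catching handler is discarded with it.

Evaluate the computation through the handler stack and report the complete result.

Answer: [([-7], (6)), ([-10], (6)), ([-7], (0)), ([-10], (0)), ([-7], (6)), ([-10], (6))]

Evaluation trace:
choose[6, 0, 6] @ H3
  branch[0] choose=6:
    tell(6) @ H1 ⇒ log+=6
    choose[0, 3] @ H3
      branch[0] choose=0:
        H0 returns [-7]
        H1 returns ([-7], (6))
        H2 returns ([-7], (6))
        H3 returns [([-7], (6))]
      branch[1] choose=3:
        H0 returns [-10]
        H1 returns ([-10], (6))
        H2 returns ([-10], (6))
        H3 returns [([-10], (6))]
  branch[1] choose=0:
    tell(0) @ H1 ⇒ log+=0
    choose[0, 3] @ H3
      branch[0] choose=0:
        H0 returns [-7]
        H1 returns ([-7], (0))
        H2 returns ([-7], (0))
        H3 returns [([-7], (0))]
      branch[1] choose=3:
        H0 returns [-10]
        H1 returns ([-10], (0))
        H2 returns ([-10], (0))
        H3 returns [([-10], (0))]
  branch[2] choose=6:
    tell(6) @ H1 ⇒ log+=6
    choose[0, 3] @ H3
      branch[0] choose=0:
        H0 returns [-7]
        H1 returns ([-7], (6))
        H2 returns ([-7], (6))
        H3 returns [([-7], (6))]
      branch[1] choose=3:
        H0 returns [-10]
        H1 returns ([-10], (6))
        H2 returns ([-10], (6))
        H3 returns [([-10], (6))]
= [([-7], (6)), ([-10], (6)), ([-7], (0)), ([-10], (0)), ([-7], (6)), ([-10], (6))]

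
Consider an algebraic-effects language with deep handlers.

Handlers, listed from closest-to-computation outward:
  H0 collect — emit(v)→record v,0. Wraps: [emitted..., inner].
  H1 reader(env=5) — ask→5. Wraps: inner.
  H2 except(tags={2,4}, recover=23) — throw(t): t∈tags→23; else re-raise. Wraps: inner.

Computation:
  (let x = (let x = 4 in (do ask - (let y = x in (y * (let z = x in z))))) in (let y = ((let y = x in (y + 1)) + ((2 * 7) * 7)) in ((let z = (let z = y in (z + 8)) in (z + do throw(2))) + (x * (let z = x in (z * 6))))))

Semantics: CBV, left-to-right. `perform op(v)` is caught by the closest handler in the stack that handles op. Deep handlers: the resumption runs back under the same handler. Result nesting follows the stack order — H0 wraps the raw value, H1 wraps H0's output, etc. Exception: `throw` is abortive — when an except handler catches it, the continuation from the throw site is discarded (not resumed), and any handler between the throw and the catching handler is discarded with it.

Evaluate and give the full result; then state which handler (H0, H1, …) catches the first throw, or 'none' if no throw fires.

Answer: 23 ; first throw caught by: H2

Working:
ask @ H1 ⇒ 5
throw(2) @ H2 caught ⇒ 23
= 23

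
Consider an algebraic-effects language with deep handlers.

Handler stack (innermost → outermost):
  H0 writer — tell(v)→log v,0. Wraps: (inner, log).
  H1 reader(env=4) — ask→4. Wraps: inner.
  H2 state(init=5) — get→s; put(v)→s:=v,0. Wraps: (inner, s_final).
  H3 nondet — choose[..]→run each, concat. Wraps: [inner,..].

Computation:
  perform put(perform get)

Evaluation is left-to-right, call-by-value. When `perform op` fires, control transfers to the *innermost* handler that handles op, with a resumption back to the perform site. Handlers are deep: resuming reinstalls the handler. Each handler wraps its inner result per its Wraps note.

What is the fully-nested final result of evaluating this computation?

Evaluation trace:
get @ H2 ⇒ 5
put(5) @ H2 ⇒ s:=5
H0 returns (0, ())
H1 returns (0, ())
H2 returns ((0, ()), 5)
H3 returns [((0, ()), 5)]
= [((0, ()), 5)]

Answer: [((0, ()), 5)]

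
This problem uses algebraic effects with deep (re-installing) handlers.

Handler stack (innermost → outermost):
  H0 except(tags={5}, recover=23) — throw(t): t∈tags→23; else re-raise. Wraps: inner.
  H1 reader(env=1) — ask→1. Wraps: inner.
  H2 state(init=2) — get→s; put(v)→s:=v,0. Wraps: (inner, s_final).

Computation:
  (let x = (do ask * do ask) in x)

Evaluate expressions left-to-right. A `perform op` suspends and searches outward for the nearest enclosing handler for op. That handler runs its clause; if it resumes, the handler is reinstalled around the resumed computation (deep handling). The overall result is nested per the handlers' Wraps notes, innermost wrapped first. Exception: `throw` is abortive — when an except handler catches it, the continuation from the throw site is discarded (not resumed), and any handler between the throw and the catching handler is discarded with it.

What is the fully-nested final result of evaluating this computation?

Step-by-step:
ask @ H1 ⇒ 1
ask @ H1 ⇒ 1
H0 returns 1
H1 returns 1
H2 returns (1, 2)
= (1, 2)

Answer: (1, 2)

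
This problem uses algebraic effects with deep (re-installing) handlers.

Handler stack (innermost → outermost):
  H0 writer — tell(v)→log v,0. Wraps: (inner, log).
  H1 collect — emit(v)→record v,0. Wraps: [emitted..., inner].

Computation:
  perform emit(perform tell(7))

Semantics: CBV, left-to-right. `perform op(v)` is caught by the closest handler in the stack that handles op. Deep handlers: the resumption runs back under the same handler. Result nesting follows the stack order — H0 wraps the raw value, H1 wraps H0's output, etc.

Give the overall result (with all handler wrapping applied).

Answer: [0, (0, (7))]

Step-by-step:
tell(7) @ H0 ⇒ log+=7
emit(0) @ H1 ⇒ out+=0
H0 returns (0, (7))
H1 returns [0, (0, (7))]
= [0, (0, (7))]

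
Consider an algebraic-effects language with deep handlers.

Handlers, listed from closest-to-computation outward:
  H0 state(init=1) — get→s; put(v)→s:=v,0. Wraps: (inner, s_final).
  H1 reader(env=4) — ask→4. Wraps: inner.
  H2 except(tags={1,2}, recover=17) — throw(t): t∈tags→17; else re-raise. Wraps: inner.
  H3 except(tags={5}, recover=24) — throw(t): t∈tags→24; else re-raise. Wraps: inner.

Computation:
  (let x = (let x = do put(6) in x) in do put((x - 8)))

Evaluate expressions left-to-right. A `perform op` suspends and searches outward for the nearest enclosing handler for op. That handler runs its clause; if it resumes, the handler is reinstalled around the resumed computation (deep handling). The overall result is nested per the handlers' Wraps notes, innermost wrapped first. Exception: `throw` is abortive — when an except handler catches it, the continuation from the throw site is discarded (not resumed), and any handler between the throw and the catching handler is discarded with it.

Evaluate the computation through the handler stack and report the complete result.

Step-by-step:
put(6) @ H0 ⇒ s:=6
put(-8) @ H0 ⇒ s:=-8
H0 returns (0, -8)
H1 returns (0, -8)
H2 returns (0, -8)
H3 returns (0, -8)
= (0, -8)

Answer: (0, -8)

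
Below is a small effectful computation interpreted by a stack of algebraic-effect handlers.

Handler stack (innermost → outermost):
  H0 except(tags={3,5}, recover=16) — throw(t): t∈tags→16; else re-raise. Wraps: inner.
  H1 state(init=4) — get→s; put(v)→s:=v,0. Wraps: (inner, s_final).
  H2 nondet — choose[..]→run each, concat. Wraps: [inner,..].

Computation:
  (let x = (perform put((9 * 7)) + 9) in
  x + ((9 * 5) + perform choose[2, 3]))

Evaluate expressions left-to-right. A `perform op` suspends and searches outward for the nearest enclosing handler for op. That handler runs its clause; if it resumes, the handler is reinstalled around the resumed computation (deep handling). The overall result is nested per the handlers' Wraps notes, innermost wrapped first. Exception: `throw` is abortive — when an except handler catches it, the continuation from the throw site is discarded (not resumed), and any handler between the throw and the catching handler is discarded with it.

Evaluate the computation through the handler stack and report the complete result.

Answer: [(56, 63), (57, 63)]

Step-by-step:
put(63) @ H1 ⇒ s:=63
choose[2, 3] @ H2
  branch[0] choose=2:
    H0 returns 56
    H1 returns (56, 63)
    H2 returns [(56, 63)]
  branch[1] choose=3:
    H0 returns 57
    H1 returns (57, 63)
    H2 returns [(57, 63)]
= [(56, 63), (57, 63)]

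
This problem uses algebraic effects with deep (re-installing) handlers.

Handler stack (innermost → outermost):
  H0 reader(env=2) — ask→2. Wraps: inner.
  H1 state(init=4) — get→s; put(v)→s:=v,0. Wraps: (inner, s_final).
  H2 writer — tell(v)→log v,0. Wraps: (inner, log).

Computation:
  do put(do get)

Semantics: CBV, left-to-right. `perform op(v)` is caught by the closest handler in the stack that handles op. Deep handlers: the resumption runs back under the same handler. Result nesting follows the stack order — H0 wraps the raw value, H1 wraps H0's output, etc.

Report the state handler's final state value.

Answer: 4

Working:
get @ H1 ⇒ 4
put(4) @ H1 ⇒ s:=4
H0 returns 0
H1 returns (0, 4)
H2 returns ((0, 4), ())
= ((0, 4), ())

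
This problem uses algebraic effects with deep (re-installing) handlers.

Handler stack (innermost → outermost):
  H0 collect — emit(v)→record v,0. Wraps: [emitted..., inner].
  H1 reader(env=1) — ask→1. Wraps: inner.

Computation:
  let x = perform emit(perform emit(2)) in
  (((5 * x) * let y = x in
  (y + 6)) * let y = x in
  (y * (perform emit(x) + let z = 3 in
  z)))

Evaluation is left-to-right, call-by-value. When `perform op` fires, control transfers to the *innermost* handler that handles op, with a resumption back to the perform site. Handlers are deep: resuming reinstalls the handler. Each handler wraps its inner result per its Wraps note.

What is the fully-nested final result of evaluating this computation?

Answer: [2, 0, 0, 0]

Step-by-step:
emit(2) @ H0 ⇒ out+=2
emit(0) @ H0 ⇒ out+=0
emit(0) @ H0 ⇒ out+=0
H0 returns [2, 0, 0, 0]
H1 returns [2, 0, 0, 0]
= [2, 0, 0, 0]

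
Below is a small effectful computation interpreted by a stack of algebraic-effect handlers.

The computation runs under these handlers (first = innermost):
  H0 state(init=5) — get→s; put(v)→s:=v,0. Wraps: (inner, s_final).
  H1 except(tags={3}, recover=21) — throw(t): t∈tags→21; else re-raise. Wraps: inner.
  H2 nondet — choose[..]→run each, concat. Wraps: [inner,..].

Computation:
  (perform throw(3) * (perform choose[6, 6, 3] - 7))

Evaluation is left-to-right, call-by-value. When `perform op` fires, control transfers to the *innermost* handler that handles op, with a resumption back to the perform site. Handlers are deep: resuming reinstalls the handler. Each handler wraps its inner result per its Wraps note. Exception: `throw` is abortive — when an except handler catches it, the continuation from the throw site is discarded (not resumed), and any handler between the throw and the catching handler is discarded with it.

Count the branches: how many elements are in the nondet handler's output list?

Evaluation trace:
throw(3) @ H1 caught ⇒ 21
H2 returns [21]
= [21]

Answer: 1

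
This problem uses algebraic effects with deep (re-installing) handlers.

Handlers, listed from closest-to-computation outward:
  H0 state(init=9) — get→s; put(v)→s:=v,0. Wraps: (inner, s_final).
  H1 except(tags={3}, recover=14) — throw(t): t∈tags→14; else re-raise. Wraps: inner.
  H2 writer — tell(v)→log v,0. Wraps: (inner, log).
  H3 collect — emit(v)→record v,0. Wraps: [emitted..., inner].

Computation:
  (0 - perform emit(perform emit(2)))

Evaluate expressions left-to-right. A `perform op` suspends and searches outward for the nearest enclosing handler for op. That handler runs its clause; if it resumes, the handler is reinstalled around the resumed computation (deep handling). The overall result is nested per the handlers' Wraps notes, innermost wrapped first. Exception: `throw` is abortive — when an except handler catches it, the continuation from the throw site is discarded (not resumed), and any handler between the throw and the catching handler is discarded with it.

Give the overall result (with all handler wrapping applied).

Answer: [2, 0, ((0, 9), ())]

Step-by-step:
emit(2) @ H3 ⇒ out+=2
emit(0) @ H3 ⇒ out+=0
H0 returns (0, 9)
H1 returns (0, 9)
H2 returns ((0, 9), ())
H3 returns [2, 0, ((0, 9), ())]
= [2, 0, ((0, 9), ())]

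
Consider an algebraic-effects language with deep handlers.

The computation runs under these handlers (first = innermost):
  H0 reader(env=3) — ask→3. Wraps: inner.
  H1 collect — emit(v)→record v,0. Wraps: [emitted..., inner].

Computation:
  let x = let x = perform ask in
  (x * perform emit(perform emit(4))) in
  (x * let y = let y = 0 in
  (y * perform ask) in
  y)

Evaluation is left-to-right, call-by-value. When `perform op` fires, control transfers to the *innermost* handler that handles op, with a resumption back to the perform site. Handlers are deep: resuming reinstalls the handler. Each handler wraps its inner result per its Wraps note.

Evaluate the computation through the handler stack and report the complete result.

Evaluation trace:
ask @ H0 ⇒ 3
emit(4) @ H1 ⇒ out+=4
emit(0) @ H1 ⇒ out+=0
ask @ H0 ⇒ 3
H0 returns 0
H1 returns [4, 0, 0]
= [4, 0, 0]

Answer: [4, 0, 0]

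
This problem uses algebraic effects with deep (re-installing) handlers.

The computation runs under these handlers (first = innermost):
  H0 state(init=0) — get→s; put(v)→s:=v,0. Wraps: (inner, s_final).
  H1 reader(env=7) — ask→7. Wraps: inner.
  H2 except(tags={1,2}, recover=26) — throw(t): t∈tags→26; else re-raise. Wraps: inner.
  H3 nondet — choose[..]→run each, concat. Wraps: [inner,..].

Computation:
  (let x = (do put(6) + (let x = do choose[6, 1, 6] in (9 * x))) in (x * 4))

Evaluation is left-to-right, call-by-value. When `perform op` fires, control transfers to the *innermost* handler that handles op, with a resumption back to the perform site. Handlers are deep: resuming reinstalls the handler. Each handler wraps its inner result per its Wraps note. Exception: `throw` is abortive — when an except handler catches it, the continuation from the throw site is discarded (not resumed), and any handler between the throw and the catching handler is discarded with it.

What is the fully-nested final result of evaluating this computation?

Answer: [(216, 6), (36, 6), (216, 6)]

Working:
put(6) @ H0 ⇒ s:=6
choose[6, 1, 6] @ H3
  branch[0] choose=6:
    H0 returns (216, 6)
    H1 returns (216, 6)
    H2 returns (216, 6)
    H3 returns [(216, 6)]
  branch[1] choose=1:
    H0 returns (36, 6)
    H1 returns (36, 6)
    H2 returns (36, 6)
    H3 returns [(36, 6)]
  branch[2] choose=6:
    H0 returns (216, 6)
    H1 returns (216, 6)
    H2 returns (216, 6)
    H3 returns [(216, 6)]
= [(216, 6), (36, 6), (216, 6)]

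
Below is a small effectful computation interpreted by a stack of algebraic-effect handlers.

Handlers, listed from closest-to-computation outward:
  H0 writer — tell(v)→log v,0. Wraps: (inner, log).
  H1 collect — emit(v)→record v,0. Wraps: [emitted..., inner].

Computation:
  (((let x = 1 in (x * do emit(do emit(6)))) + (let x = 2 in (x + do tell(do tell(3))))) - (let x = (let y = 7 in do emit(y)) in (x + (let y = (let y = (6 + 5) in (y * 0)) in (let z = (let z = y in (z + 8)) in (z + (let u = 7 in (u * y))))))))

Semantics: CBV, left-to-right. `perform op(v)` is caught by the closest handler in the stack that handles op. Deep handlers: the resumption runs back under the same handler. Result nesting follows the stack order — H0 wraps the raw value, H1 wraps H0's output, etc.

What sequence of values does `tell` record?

Working:
emit(6) @ H1 ⇒ out+=6
emit(0) @ H1 ⇒ out+=0
tell(3) @ H0 ⇒ log+=3
tell(0) @ H0 ⇒ log+=0
emit(7) @ H1 ⇒ out+=7
H0 returns (-6, (3, 0))
H1 returns [6, 0, 7, (-6, (3, 0))]
= [6, 0, 7, (-6, (3, 0))]

Answer: (3, 0)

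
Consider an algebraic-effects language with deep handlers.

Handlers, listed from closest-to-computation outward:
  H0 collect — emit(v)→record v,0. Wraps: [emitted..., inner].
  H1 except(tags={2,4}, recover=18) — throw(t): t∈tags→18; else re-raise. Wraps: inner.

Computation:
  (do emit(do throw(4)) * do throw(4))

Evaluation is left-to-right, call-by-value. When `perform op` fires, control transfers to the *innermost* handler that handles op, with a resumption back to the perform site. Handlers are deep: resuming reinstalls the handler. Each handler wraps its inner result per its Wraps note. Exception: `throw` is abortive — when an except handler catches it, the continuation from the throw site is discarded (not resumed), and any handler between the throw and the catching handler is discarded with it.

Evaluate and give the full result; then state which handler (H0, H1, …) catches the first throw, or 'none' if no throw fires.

Answer: 18 ; first throw caught by: H1

Working:
throw(4) @ H1 caught ⇒ 18
= 18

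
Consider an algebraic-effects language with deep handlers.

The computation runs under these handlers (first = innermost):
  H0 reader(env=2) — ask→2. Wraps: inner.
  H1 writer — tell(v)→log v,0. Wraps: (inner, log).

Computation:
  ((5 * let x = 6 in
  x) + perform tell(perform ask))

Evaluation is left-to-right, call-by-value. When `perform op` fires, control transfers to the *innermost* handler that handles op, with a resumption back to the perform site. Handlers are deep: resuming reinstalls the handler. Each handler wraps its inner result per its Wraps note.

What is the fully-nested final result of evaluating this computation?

Answer: (30, (2))

Working:
ask @ H0 ⇒ 2
tell(2) @ H1 ⇒ log+=2
H0 returns 30
H1 returns (30, (2))
= (30, (2))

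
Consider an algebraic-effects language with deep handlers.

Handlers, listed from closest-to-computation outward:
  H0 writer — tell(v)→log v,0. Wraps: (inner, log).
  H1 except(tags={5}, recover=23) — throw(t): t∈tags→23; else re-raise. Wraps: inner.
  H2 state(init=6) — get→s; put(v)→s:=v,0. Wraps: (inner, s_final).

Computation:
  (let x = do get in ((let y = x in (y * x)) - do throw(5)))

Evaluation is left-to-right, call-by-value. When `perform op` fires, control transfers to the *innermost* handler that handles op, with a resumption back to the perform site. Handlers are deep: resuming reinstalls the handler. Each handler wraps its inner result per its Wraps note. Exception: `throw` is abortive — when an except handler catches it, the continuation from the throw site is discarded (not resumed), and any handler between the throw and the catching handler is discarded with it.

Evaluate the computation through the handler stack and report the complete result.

Answer: (23, 6)

Working:
get @ H2 ⇒ 6
throw(5) @ H1 caught ⇒ 23
H2 returns (23, 6)
= (23, 6)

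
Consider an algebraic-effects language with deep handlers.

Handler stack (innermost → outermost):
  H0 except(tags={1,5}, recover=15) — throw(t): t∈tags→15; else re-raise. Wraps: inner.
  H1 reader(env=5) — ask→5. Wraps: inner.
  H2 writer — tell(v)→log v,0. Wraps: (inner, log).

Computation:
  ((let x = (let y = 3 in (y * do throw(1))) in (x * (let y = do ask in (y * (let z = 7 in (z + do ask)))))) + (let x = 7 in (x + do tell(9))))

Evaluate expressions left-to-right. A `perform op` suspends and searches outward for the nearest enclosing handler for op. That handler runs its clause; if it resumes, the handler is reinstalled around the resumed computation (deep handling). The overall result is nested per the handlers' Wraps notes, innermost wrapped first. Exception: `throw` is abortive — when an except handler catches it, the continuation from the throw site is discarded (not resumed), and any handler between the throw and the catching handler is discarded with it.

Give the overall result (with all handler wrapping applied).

Evaluation trace:
throw(1) @ H0 caught ⇒ 15
H1 returns 15
H2 returns (15, ())
= (15, ())

Answer: (15, ())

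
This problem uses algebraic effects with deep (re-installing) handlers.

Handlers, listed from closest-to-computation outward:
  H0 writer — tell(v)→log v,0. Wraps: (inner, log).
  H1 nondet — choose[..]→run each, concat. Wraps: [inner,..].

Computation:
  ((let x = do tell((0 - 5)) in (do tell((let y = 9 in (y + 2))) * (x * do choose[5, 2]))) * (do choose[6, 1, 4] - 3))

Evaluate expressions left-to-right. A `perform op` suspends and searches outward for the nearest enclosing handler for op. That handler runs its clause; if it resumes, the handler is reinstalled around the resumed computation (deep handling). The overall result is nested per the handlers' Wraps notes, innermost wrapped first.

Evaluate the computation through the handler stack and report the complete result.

Working:
tell(-5) @ H0 ⇒ log+=-5
tell(11) @ H0 ⇒ log+=11
choose[5, 2] @ H1
  branch[0] choose=5:
    choose[6, 1, 4] @ H1
      branch[0] choose=6:
        H0 returns (0, (-5, 11))
        H1 returns [(0, (-5, 11))]
      branch[1] choose=1:
        H0 returns (0, (-5, 11))
        H1 returns [(0, (-5, 11))]
      branch[2] choose=4:
        H0 returns (0, (-5, 11))
        H1 returns [(0, (-5, 11))]
  branch[1] choose=2:
    choose[6, 1, 4] @ H1
      branch[0] choose=6:
        H0 returns (0, (-5, 11))
        H1 returns [(0, (-5, 11))]
      branch[1] choose=1:
        H0 returns (0, (-5, 11))
        H1 returns [(0, (-5, 11))]
      branch[2] choose=4:
        H0 returns (0, (-5, 11))
        H1 returns [(0, (-5, 11))]
= [(0, (-5, 11)), (0, (-5, 11)), (0, (-5, 11)), (0, (-5, 11)), (0, (-5, 11)), (0, (-5, 11))]

Answer: [(0, (-5, 11)), (0, (-5, 11)), (0, (-5, 11)), (0, (-5, 11)), (0, (-5, 11)), (0, (-5, 11))]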